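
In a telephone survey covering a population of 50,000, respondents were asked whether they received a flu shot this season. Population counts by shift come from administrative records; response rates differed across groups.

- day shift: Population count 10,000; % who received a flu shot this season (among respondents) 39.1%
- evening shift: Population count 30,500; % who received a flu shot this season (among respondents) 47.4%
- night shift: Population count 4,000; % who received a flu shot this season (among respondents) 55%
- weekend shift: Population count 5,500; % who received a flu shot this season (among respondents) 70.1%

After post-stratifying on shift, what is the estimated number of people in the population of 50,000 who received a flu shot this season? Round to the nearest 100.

24,400

Apply each group's respondent rate to its population count:
  day shift: 10,000 × 39.1% = 3910
  evening shift: 30,500 × 47.4% = 14,457
  night shift: 4,000 × 55% = 2200
  weekend shift: 5,500 × 70.1% = 3855.5
Estimated total = 24422.5 → 24,400.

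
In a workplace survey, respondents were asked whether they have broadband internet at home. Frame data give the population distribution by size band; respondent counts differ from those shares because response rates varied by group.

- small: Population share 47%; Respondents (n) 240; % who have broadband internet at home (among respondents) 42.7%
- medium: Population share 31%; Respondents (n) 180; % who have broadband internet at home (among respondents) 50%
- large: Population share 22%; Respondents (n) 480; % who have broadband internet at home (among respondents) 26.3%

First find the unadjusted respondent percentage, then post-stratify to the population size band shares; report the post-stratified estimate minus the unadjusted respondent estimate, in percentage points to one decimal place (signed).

Without adjustment, the pooled respondent share is:
  (240/900)×42.7 + (180/900)×50 + (480/900)×26.3 = 35.4133%
Reweighting by population size band shares:
  0.47×42.7 + 0.31×50 + 0.22×26.3 = 41.355%
Difference = 41.355 − 35.4133 = 5.9417 pp.

+5.9 percentage points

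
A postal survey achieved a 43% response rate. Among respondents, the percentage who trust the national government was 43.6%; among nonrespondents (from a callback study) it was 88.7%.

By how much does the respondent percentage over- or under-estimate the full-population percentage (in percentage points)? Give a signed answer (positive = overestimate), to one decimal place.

-25.7 percentage points

Nonresponse fraction = 1 − 0.43 = 0.57.
Bias = (nonresponse fraction) × (respondent percentage − nonrespondent percentage)
     = 0.57 × (43.6 − 88.7) = 0.57 × -45.1 = -25.707.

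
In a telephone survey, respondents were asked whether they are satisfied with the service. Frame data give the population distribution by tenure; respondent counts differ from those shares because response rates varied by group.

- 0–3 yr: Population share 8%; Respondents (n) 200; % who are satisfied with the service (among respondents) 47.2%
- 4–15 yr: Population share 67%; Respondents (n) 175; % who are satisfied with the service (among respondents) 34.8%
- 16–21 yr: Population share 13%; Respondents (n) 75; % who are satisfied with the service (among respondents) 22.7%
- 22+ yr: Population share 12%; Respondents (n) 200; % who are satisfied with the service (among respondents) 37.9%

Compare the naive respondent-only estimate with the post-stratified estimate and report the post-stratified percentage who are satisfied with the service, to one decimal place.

34.6%

Unadjusted (pooled respondent) estimate weights by respondent counts:
  (200/650)×47.2 + (175/650)×34.8 + (75/650)×22.7 + (200/650)×37.9 = 38.1731%
Reweighting by population tenure shares:
  0.08×47.2 + 0.67×34.8 + 0.13×22.7 + 0.12×37.9 = 34.591%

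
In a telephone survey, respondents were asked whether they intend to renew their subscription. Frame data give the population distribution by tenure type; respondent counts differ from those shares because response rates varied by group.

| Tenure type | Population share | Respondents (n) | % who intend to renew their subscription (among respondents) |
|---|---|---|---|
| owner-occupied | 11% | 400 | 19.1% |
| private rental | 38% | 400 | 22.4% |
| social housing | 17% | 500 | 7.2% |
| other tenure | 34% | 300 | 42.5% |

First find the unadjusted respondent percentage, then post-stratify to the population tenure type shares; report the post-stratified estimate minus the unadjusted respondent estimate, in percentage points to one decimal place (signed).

Unadjusted (pooled respondent) estimate weights by respondent counts:
  (400/1600)×19.1 + (400/1600)×22.4 + (500/1600)×7.2 + (300/1600)×42.5 = 20.5938%
Post-stratified estimate weights by population shares:
  0.11×19.1 + 0.38×22.4 + 0.17×7.2 + 0.34×42.5 = 26.287%
Difference = 26.287 − 20.5938 = 5.6932 pp.

+5.7 percentage points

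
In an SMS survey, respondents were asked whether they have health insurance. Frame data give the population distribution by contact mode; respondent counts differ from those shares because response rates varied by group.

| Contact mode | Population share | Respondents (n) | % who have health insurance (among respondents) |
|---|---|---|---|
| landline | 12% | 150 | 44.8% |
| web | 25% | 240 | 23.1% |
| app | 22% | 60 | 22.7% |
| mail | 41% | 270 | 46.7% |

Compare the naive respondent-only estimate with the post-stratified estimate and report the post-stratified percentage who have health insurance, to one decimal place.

Without adjustment, the pooled respondent share is:
  (150/720)×44.8 + (240/720)×23.1 + (60/720)×22.7 + (270/720)×46.7 = 36.4375%
Reweighting by population contact mode shares:
  0.12×44.8 + 0.25×23.1 + 0.22×22.7 + 0.41×46.7 = 35.292%

35.3%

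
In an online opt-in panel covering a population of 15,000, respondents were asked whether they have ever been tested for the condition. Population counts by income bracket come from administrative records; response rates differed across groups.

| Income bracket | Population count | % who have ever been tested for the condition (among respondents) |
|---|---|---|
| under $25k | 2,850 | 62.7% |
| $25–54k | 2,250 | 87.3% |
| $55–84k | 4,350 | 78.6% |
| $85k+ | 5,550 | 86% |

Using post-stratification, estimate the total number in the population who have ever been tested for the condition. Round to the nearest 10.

Estimated count per cell = population count × respondent percentage:
  under $25k: 2,850 × 62.7% = 1786.95
  $25–54k: 2,250 × 87.3% = 1964.25
  $55–84k: 4,350 × 78.6% = 3419.1
  $85k+: 5,550 × 86% = 4773
Estimated total = 11943.3 → 11,940.

11,940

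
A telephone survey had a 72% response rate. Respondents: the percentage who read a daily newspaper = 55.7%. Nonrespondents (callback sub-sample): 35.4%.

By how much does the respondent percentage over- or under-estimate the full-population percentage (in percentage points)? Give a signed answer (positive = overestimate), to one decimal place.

Nonresponse fraction = 1 − 0.72 = 0.28.
Bias = (nonresponse fraction) × (respondent percentage − nonrespondent percentage)
     = 0.28 × (55.7 − 35.4) = 0.28 × 20.3 = 5.684.

+5.7 percentage points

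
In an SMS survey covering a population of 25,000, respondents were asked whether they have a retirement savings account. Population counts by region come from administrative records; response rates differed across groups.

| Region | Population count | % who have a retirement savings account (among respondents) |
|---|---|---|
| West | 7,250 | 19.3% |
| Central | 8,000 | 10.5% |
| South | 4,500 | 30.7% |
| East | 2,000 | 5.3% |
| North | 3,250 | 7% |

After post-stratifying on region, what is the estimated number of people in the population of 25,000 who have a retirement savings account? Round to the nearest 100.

Apply each group's respondent rate to its population count:
  West: 7,250 × 19.3% = 1399.25
  Central: 8,000 × 10.5% = 840
  South: 4,500 × 30.7% = 1381.5
  East: 2,000 × 5.3% = 106
  North: 3,250 × 7% = 227.5
Estimated total = 3954.25 → 4,000.

4,000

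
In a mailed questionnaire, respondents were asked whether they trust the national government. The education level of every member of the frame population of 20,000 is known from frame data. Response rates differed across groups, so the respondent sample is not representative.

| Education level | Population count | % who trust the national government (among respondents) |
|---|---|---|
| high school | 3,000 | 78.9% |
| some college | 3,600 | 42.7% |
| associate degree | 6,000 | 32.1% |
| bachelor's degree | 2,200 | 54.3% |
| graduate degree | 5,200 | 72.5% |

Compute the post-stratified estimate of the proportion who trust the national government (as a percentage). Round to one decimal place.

54.0%

Each cell contributes population-share × respondent value:
  high school: (3,000/20,000) × 78.9 = 11.835
  some college: (3,600/20,000) × 42.7 = 7.686
  associate degree: (6,000/20,000) × 32.1 = 9.63
  bachelor's degree: (2,200/20,000) × 54.3 = 5.973
  graduate degree: (5,200/20,000) × 72.5 = 18.85
Post-stratified estimate = 53.974 → 54.0%.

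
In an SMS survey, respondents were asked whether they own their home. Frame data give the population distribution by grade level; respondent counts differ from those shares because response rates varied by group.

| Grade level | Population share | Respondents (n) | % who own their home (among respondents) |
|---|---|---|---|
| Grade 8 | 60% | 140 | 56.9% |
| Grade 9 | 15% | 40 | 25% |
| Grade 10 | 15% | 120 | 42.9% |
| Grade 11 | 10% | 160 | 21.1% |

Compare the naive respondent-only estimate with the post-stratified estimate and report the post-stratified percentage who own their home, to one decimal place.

Naive respondent-only estimate (weights = respondent counts):
  (140/460)×56.9 + (40/460)×25 + (120/460)×42.9 + (160/460)×21.1 = 38.0217%
Reweighting by population grade level shares:
  0.6×56.9 + 0.15×25 + 0.15×42.9 + 0.1×21.1 = 46.435%

46.4%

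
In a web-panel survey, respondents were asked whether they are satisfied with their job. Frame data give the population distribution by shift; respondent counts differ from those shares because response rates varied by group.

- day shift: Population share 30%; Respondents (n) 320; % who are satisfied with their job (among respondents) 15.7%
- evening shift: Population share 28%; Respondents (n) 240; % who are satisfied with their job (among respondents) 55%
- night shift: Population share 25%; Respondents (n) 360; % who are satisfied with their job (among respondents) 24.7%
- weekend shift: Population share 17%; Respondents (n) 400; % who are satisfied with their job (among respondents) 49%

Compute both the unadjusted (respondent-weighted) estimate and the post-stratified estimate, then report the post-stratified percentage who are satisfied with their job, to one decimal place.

34.6%

Naive respondent-only estimate (weights = respondent counts):
  (320/1320)×15.7 + (240/1320)×55 + (360/1320)×24.7 + (400/1320)×49 = 35.3909%
Post-stratified estimate weights by population shares:
  0.3×15.7 + 0.28×55 + 0.25×24.7 + 0.17×49 = 34.615%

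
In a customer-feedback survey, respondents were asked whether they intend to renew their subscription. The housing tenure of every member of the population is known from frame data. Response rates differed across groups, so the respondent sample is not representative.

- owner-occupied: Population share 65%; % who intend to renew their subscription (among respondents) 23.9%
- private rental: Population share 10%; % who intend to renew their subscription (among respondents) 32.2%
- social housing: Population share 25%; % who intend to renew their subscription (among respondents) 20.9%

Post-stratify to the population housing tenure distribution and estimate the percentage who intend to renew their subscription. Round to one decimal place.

24.0%

Reweight to the known housing tenure distribution:
  owner-occupied: 0.65 × 23.9 = 15.535
  private rental: 0.1 × 32.2 = 3.22
  social housing: 0.25 × 20.9 = 5.225
Post-stratified estimate = 23.98 → 24.0%.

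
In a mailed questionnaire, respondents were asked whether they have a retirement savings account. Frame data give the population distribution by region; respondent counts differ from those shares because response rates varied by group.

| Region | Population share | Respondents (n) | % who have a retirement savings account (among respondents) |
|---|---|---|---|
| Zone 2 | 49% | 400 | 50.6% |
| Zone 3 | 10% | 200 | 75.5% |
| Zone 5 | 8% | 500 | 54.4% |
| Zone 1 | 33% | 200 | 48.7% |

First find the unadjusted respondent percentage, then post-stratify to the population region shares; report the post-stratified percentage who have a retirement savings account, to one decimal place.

52.8%

Naive respondent-only estimate (weights = respondent counts):
  (400/1300)×50.6 + (200/1300)×75.5 + (500/1300)×54.4 + (200/1300)×48.7 = 55.6%
Post-stratified estimate weights by population shares:
  0.49×50.6 + 0.1×75.5 + 0.08×54.4 + 0.33×48.7 = 52.767%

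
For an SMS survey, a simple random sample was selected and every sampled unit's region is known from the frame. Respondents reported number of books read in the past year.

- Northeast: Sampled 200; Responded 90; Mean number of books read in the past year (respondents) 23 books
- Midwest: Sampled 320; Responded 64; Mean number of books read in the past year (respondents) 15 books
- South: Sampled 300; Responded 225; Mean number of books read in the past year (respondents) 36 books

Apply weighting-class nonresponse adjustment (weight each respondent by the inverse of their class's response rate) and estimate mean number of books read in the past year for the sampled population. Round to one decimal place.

Response rates by class: Northeast 90/200 = 45%, Midwest 64/320 = 20%, South 225/300 = 75%.
With weight = n_sampled/n_responded per class, the weighted class total is n_sampled:
  Northeast: 200 × 23 = 4600
  Midwest: 320 × 15 = 4800
  South: 300 × 36 = 10,800
Adjusted estimate = 20,200 / 820 = 24.6341 → 24.6.

24.6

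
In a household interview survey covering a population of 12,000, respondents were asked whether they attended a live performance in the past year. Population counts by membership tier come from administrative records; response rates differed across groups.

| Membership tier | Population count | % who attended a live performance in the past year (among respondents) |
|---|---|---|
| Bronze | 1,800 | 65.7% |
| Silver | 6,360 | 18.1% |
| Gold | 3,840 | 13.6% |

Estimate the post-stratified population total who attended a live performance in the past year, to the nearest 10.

2,860

Apply each group's respondent rate to its population count:
  Bronze: 1,800 × 65.7% = 1182.6
  Silver: 6,360 × 18.1% = 1151.16
  Gold: 3,840 × 13.6% = 522.24
Estimated total = 2856 → 2,860.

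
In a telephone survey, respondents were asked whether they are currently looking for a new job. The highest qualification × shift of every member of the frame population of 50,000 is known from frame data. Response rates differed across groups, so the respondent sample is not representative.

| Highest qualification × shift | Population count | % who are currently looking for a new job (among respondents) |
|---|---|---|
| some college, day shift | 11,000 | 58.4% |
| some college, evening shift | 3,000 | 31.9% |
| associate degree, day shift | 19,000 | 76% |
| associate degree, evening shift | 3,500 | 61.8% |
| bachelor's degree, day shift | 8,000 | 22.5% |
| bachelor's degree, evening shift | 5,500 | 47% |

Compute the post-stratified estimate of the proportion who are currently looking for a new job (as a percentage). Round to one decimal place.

56.7%

Post-stratification weights by population share, not respondent share:
  some college, day shift: (11,000/50,000) × 58.4 = 12.848
  some college, evening shift: (3,000/50,000) × 31.9 = 1.914
  associate degree, day shift: (19,000/50,000) × 76 = 28.88
  associate degree, evening shift: (3,500/50,000) × 61.8 = 4.326
  bachelor's degree, day shift: (8,000/50,000) × 22.5 = 3.6
  bachelor's degree, evening shift: (5,500/50,000) × 47 = 5.17
Post-stratified estimate = 56.738 → 56.7%.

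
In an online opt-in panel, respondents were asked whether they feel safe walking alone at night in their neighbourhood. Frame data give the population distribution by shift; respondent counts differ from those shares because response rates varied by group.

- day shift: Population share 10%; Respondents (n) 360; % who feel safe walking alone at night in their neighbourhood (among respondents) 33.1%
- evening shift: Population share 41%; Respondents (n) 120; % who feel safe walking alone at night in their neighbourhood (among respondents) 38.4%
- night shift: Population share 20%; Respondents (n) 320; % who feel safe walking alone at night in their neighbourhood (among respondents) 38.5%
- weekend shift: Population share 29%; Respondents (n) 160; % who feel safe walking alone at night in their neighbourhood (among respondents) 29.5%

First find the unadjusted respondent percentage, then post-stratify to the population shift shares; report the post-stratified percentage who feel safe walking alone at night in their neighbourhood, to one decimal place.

Unadjusted (pooled respondent) estimate weights by respondent counts:
  (360/960)×33.1 + (120/960)×38.4 + (320/960)×38.5 + (160/960)×29.5 = 34.9625%
Reweighting by population shift shares:
  0.1×33.1 + 0.41×38.4 + 0.2×38.5 + 0.29×29.5 = 35.309%

35.3%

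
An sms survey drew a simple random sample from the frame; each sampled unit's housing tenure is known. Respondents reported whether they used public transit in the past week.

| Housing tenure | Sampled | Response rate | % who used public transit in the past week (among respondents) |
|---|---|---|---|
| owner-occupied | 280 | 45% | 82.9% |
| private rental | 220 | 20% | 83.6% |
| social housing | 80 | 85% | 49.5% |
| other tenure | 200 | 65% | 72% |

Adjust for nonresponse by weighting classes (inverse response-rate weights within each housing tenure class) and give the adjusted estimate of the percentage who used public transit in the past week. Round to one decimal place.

With weight = n_sampled/n_responded per class, the weighted class total is n_sampled:
  owner-occupied: 280 × 82.9 = 23,212
  private rental: 220 × 83.6 = 18,392
  social housing: 80 × 49.5 = 3960
  other tenure: 200 × 72 = 14,400
Adjusted estimate = 59,964 / 780 = 76.8769 → 76.9%.

76.9%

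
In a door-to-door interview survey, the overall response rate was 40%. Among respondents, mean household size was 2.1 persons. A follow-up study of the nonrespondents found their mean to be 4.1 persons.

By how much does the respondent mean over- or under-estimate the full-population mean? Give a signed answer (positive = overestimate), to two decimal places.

Nonresponse fraction = 1 − 0.4 = 0.6.
Bias = (nonresponse fraction) × (respondent mean − nonrespondent mean)
     = 0.6 × (2.1 − 4.1) = 0.6 × -2 = -1.2.

-1.20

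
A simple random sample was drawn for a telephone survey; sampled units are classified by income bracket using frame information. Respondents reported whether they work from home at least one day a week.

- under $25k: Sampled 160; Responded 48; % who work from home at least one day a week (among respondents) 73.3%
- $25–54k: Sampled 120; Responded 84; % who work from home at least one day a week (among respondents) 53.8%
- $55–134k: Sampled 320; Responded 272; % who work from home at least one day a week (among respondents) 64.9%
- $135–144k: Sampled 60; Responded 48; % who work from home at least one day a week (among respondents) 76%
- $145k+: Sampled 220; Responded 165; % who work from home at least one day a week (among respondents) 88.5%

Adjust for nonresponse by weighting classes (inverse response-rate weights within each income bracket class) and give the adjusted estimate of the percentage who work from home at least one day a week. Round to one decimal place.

71.6%

Response rates by class: under $25k 48/160 = 30%, $25–54k 84/120 = 70%, $55–134k 272/320 = 85%, $135–144k 48/60 = 80%, $145k+ 165/220 = 75%.
With weight = n_sampled/n_responded per class, the weighted class total is n_sampled:
  under $25k: 160 × 73.3 = 11,728
  $25–54k: 120 × 53.8 = 6456
  $55–134k: 320 × 64.9 = 20,768
  $135–144k: 60 × 76 = 4560
  $145k+: 220 × 88.5 = 19,470
Adjusted estimate = 62,982 / 880 = 71.5705 → 71.6%.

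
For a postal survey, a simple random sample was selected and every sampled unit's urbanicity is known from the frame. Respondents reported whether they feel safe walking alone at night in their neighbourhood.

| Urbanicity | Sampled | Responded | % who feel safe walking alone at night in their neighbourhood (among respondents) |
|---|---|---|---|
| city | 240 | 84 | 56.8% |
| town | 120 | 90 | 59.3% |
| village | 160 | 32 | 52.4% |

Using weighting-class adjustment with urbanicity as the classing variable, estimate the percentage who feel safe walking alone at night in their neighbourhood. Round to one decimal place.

Response rates by class: city 84/240 = 35%, town 90/120 = 75%, village 32/160 = 20%.
With weight = n_sampled/n_responded per class, the weighted class total is n_sampled:
  city: 240 × 56.8 = 13,632
  town: 120 × 59.3 = 7116
  village: 160 × 52.4 = 8384
Adjusted estimate = 29,132 / 520 = 56.0231 → 56.0%.

56.0%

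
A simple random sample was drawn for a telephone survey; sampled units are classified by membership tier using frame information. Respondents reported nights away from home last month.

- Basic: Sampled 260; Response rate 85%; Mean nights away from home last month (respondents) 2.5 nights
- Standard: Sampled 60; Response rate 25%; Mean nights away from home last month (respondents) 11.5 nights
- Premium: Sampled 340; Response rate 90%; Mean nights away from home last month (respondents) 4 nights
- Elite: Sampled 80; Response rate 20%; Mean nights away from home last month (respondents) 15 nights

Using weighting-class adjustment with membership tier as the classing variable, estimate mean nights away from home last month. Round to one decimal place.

Each respondent's weight = sampled/responded in their class; summing within a class gives n_sampled, so:
  Basic: 260 × 2.5 = 650
  Standard: 60 × 11.5 = 690
  Premium: 340 × 4 = 1360
  Elite: 80 × 15 = 1200
Adjusted estimate = 3900 / 740 = 5.27027 → 5.3.

5.3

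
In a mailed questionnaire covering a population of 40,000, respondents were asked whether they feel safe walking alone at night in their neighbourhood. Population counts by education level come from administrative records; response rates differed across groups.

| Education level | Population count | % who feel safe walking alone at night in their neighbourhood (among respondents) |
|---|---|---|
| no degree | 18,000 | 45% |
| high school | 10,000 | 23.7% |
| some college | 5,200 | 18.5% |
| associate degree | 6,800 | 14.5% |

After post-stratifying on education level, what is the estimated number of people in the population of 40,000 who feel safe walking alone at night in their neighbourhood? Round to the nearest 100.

12,400

Each cell contributes its population count × the respondent rate:
  no degree: 18,000 × 45% = 8100
  high school: 10,000 × 23.7% = 2370
  some college: 5,200 × 18.5% = 962
  associate degree: 6,800 × 14.5% = 986
Estimated total = 12,418 → 12,400.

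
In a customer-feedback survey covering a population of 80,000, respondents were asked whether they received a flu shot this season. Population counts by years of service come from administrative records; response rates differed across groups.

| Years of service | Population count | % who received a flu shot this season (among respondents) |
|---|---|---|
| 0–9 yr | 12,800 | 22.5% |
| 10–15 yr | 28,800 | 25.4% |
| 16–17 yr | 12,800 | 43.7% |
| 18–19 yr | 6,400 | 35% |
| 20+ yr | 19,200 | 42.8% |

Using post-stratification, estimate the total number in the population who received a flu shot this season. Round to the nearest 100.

26,200

Estimated count per cell = population count × respondent percentage:
  0–9 yr: 12,800 × 22.5% = 2880
  10–15 yr: 28,800 × 25.4% = 7315.2
  16–17 yr: 12,800 × 43.7% = 5593.6
  18–19 yr: 6,400 × 35% = 2240
  20+ yr: 19,200 × 42.8% = 8217.6
Estimated total = 26246.4 → 26,200.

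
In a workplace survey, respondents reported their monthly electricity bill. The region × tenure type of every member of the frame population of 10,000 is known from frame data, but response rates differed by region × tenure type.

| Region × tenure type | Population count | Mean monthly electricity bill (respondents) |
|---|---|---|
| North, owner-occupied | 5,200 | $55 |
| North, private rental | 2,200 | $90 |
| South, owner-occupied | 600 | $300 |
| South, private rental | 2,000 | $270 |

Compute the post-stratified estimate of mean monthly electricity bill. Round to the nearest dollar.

$120

Post-stratification weights by population share, not respondent share:
  North, owner-occupied: (5,200/10,000) × 55 = 28.6
  North, private rental: (2,200/10,000) × 90 = 19.8
  South, owner-occupied: (600/10,000) × 300 = 18
  South, private rental: (2,000/10,000) × 270 = 54
Post-stratified estimate = 120.4 → $120.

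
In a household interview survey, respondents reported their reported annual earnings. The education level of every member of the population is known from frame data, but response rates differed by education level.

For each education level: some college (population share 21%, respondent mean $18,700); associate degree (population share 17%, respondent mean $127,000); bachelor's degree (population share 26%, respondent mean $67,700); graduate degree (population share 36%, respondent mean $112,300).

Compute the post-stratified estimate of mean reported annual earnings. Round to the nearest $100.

$83,500

Each cell contributes population-share × respondent value:
  some college: 0.21 × 18,700 = 3927
  associate degree: 0.17 × 127,000 = 21,590
  bachelor's degree: 0.26 × 67,700 = 17,602
  graduate degree: 0.36 × 112,300 = 40,428
Post-stratified estimate = 83,547 → $83,500.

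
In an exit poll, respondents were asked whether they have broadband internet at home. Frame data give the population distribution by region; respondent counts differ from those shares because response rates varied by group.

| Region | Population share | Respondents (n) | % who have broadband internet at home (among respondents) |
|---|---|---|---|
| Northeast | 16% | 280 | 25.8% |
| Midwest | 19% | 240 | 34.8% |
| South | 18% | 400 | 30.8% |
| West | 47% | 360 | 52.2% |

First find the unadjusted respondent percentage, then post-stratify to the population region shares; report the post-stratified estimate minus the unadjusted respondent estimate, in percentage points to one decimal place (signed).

Naive respondent-only estimate (weights = respondent counts):
  (280/1280)×25.8 + (240/1280)×34.8 + (400/1280)×30.8 + (360/1280)×52.2 = 36.475%
Reweighting by population region shares:
  0.16×25.8 + 0.19×34.8 + 0.18×30.8 + 0.47×52.2 = 40.818%
Difference = 40.818 − 36.475 = 4.343 pp.

+4.3 percentage points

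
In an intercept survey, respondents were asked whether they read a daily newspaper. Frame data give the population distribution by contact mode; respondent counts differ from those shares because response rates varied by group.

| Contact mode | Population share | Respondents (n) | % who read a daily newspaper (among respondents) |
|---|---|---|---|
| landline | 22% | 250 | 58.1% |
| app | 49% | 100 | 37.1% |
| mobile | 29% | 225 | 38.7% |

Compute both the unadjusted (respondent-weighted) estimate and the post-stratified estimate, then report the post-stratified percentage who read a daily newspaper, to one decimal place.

42.2%

Unadjusted (pooled respondent) estimate weights by respondent counts:
  (250/575)×58.1 + (100/575)×37.1 + (225/575)×38.7 = 46.8565%
Post-stratified estimate weights by population shares:
  0.22×58.1 + 0.49×37.1 + 0.29×38.7 = 42.184%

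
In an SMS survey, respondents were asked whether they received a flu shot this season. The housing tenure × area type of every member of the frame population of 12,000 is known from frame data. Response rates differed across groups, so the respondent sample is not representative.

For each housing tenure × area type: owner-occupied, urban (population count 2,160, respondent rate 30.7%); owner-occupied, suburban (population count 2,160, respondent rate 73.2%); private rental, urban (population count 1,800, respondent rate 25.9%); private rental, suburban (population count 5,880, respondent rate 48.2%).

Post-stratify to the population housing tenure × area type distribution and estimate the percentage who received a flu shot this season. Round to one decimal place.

46.2%

Reweight to the known housing tenure × area type distribution:
  owner-occupied, urban: (2,160/12,000) × 30.7 = 5.526
  owner-occupied, suburban: (2,160/12,000) × 73.2 = 13.176
  private rental, urban: (1,800/12,000) × 25.9 = 3.885
  private rental, suburban: (5,880/12,000) × 48.2 = 23.618
Post-stratified estimate = 46.205 → 46.2%.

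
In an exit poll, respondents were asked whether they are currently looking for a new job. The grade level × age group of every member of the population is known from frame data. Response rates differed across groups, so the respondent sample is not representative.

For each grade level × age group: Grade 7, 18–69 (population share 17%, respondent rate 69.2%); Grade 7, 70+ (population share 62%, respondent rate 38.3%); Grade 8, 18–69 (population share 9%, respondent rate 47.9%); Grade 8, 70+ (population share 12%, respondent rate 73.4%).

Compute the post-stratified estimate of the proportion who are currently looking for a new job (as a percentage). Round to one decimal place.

Each cell contributes population-share × respondent value:
  Grade 7, 18–69: 0.17 × 69.2 = 11.764
  Grade 7, 70+: 0.62 × 38.3 = 23.746
  Grade 8, 18–69: 0.09 × 47.9 = 4.311
  Grade 8, 70+: 0.12 × 73.4 = 8.808
Post-stratified estimate = 48.629 → 48.6%.

48.6%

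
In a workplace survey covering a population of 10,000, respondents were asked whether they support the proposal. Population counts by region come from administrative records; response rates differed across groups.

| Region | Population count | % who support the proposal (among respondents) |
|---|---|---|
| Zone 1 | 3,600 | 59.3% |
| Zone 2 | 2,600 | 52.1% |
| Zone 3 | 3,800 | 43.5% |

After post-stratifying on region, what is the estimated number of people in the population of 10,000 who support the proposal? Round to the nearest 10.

5,140

Apply each group's respondent rate to its population count:
  Zone 1: 3,600 × 59.3% = 2134.8
  Zone 2: 2,600 × 52.1% = 1354.6
  Zone 3: 3,800 × 43.5% = 1653
Estimated total = 5142.4 → 5,140.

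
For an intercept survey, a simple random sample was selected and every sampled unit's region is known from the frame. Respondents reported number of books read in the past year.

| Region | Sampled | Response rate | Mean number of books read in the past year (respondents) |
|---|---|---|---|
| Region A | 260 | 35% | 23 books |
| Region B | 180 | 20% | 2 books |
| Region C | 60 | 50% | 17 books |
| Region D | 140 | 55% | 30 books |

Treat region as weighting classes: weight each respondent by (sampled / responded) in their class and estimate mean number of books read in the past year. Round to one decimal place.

18.1

Weighting each respondent by the inverse class response rate inflates each class back to its sampled size, so the class weight is n_sampled:
  Region A: 260 × 23 = 5980
  Region B: 180 × 2 = 360
  Region C: 60 × 17 = 1020
  Region D: 140 × 30 = 4200
Adjusted estimate = 11,560 / 640 = 18.0625 → 18.1.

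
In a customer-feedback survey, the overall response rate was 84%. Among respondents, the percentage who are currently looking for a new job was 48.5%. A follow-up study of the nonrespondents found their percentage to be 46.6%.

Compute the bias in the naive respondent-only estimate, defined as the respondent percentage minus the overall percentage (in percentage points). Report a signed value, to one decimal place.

Nonresponse fraction = 1 − 0.84 = 0.16.
Bias = (nonresponse fraction) × (respondent percentage − nonrespondent percentage)
     = 0.16 × (48.5 − 46.6) = 0.16 × 1.9 = 0.304.

+0.3 percentage points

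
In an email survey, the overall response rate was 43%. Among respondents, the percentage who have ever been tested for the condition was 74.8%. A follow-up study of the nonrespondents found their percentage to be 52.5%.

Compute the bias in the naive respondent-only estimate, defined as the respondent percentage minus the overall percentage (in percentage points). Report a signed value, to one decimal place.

+12.7 percentage points

Nonresponse fraction = 1 − 0.43 = 0.57.
Bias = (nonresponse fraction) × (respondent percentage − nonrespondent percentage)
     = 0.57 × (74.8 − 52.5) = 0.57 × 22.3 = 12.711.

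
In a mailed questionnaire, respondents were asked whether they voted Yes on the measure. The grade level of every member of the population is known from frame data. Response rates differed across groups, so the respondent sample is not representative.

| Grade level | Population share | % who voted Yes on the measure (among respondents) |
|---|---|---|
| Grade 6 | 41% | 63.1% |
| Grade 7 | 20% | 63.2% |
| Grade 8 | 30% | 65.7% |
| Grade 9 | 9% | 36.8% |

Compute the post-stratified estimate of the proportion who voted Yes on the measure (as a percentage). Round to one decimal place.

61.5%

Each cell contributes population-share × respondent value:
  Grade 6: 0.41 × 63.1 = 25.871
  Grade 7: 0.2 × 63.2 = 12.64
  Grade 8: 0.3 × 65.7 = 19.71
  Grade 9: 0.09 × 36.8 = 3.312
Post-stratified estimate = 61.533 → 61.5%.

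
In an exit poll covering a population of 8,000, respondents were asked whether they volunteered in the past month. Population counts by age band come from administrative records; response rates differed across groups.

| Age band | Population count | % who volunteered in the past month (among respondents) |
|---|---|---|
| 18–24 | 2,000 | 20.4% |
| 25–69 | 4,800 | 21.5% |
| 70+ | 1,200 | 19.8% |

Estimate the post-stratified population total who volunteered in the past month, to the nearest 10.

1,680

Each cell contributes its population count × the respondent rate:
  18–24: 2,000 × 20.4% = 408
  25–69: 4,800 × 21.5% = 1032
  70+: 1,200 × 19.8% = 237.6
Estimated total = 1677.6 → 1,680.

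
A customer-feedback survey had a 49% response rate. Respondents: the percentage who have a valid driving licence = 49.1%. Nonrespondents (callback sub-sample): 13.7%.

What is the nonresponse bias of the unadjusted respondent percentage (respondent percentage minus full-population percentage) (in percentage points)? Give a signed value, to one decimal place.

+18.1 percentage points

Nonresponse fraction = 1 − 0.49 = 0.51.
Bias = (nonresponse fraction) × (respondent percentage − nonrespondent percentage)
     = 0.51 × (49.1 − 13.7) = 0.51 × 35.4 = 18.054.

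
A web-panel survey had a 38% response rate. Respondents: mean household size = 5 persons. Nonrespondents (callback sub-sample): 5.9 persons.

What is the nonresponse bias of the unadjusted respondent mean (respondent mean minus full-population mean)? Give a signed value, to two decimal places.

-0.56

Nonresponse fraction = 1 − 0.38 = 0.62.
Bias = (nonresponse fraction) × (respondent mean − nonrespondent mean)
     = 0.62 × (5 − 5.9) = 0.62 × -0.9 = -0.558.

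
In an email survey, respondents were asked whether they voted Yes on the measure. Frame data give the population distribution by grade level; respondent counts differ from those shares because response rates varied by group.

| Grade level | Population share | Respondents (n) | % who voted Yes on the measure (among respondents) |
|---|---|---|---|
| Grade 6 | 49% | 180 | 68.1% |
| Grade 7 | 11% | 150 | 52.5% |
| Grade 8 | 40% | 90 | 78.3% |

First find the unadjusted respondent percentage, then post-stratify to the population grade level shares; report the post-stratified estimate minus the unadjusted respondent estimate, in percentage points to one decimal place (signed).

+5.7 percentage points

Without adjustment, the pooled respondent share is:
  (180/420)×68.1 + (150/420)×52.5 + (90/420)×78.3 = 64.7143%
Reweighting by population grade level shares:
  0.49×68.1 + 0.11×52.5 + 0.4×78.3 = 70.464%
Difference = 70.464 − 64.7143 = 5.7497 pp.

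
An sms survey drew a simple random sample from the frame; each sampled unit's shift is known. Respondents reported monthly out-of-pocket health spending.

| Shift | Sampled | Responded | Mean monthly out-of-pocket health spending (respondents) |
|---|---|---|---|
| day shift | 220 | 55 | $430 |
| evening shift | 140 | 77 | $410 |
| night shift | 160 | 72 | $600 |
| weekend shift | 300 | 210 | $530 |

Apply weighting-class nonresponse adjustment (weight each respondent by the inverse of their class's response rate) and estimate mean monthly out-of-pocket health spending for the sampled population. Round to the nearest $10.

$500

Class response rates: day shift 55/220 = 25%, evening shift 77/140 = 55%, night shift 72/160 = 45%, weekend shift 210/300 = 70%.
Weighting each respondent by the inverse class response rate inflates each class back to its sampled size, so the class weight is n_sampled:
  day shift: 220 × 430 = 94,600
  evening shift: 140 × 410 = 57,400
  night shift: 160 × 600 = 96,000
  weekend shift: 300 × 530 = 159,000
Adjusted estimate = 407,000 / 820 = 496.341 → $500.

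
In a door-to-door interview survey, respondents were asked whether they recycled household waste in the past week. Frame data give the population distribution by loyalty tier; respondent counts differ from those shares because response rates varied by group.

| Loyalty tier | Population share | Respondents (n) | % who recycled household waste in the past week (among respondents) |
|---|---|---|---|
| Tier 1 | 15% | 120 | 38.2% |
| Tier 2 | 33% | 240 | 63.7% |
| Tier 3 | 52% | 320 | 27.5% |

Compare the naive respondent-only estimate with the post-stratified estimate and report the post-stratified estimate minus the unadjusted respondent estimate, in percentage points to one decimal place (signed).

Without adjustment, the pooled respondent share is:
  (120/680)×38.2 + (240/680)×63.7 + (320/680)×27.5 = 42.1647%
Reweighting by population loyalty tier shares:
  0.15×38.2 + 0.33×63.7 + 0.52×27.5 = 41.051%
Difference = 41.051 − 42.1647 = -1.1137 pp.

-1.1 percentage points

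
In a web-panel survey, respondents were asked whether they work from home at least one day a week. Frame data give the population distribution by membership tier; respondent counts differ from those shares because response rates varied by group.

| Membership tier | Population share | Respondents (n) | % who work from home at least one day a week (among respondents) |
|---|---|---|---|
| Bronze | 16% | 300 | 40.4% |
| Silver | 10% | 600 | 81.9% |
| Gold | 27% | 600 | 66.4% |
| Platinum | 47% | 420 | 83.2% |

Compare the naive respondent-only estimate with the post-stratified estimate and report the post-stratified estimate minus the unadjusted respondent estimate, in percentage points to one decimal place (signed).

Without adjustment, the pooled respondent share is:
  (300/1920)×40.4 + (600/1920)×81.9 + (600/1920)×66.4 + (420/1920)×83.2 = 70.8563%
Post-stratified estimate weights by population shares:
  0.16×40.4 + 0.1×81.9 + 0.27×66.4 + 0.47×83.2 = 71.686%
Difference = 71.686 − 70.8563 = 0.8298 pp.

+0.8 percentage points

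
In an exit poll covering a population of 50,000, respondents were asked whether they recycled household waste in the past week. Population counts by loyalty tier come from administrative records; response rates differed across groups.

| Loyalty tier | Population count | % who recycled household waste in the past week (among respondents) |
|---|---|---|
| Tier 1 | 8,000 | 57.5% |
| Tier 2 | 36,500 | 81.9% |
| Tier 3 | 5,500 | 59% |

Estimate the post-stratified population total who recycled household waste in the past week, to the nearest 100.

Estimated count per cell = population count × respondent percentage:
  Tier 1: 8,000 × 57.5% = 4600
  Tier 2: 36,500 × 81.9% = 29893.5
  Tier 3: 5,500 × 59% = 3245
Estimated total = 37738.5 → 37,700.

37,700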